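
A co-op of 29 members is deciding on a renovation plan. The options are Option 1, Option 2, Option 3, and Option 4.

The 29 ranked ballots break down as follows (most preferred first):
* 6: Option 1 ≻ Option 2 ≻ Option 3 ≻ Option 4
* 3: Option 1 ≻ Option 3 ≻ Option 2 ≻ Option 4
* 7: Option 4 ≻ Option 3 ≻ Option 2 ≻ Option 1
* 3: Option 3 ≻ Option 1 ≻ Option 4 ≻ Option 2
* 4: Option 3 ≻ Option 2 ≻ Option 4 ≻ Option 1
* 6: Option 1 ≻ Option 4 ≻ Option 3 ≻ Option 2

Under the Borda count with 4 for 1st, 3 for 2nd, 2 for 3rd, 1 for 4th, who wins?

Option 1: 6×4 + 3×4 + 7×1 + 3×3 + 4×1 + 6×4 = 80
Option 2: 6×3 + 3×2 + 7×2 + 3×1 + 4×3 + 6×1 = 59
Option 3: 6×2 + 3×3 + 7×3 + 3×4 + 4×4 + 6×2 = 82
Option 4: 6×1 + 3×1 + 7×4 + 3×2 + 4×2 + 6×3 = 69

Option 3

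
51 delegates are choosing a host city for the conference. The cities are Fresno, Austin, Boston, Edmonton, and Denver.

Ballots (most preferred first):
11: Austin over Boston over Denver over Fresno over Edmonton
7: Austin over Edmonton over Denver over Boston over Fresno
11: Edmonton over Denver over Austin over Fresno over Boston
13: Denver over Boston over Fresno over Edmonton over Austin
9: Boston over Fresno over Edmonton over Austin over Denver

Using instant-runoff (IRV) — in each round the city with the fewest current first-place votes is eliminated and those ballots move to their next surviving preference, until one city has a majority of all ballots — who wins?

Round 1: Fresno 0, Austin 18, Boston 9, Edmonton 11, Denver 13. Fresno eliminated.
Round 2: Austin 18, Boston 9, Edmonton 11, Denver 13. Boston eliminated.
Round 3: Austin 18, Edmonton 20, Denver 13. Denver eliminated.
Round 4: Austin 18, Edmonton 33. Edmonton has a majority (≥26).

Edmonton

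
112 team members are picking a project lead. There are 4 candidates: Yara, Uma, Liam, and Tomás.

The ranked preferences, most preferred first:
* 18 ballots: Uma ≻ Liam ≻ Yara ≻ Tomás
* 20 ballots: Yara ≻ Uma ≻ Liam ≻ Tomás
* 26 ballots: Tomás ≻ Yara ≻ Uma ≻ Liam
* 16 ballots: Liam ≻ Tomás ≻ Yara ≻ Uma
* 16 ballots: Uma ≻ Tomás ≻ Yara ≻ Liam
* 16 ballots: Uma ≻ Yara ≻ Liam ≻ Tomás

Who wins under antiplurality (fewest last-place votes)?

Yara

Last-place votes: Yara 0, Uma 16, Liam 42, Tomás 54.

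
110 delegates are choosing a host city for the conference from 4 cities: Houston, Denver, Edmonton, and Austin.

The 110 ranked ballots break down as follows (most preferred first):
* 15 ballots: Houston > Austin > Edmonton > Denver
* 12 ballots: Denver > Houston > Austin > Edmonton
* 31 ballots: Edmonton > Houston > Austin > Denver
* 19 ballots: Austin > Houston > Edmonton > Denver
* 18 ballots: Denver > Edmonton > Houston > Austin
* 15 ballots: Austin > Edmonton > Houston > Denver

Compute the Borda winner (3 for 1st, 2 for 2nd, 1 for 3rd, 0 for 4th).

Houston: 15×3 + 12×2 + 31×2 + 19×2 + 18×1 + 15×1 = 202
Denver: 15×0 + 12×3 + 31×0 + 19×0 + 18×3 + 15×0 = 90
Edmonton: 15×1 + 12×0 + 31×3 + 19×1 + 18×2 + 15×2 = 193
Austin: 15×2 + 12×1 + 31×1 + 19×3 + 18×0 + 15×3 = 175

Houston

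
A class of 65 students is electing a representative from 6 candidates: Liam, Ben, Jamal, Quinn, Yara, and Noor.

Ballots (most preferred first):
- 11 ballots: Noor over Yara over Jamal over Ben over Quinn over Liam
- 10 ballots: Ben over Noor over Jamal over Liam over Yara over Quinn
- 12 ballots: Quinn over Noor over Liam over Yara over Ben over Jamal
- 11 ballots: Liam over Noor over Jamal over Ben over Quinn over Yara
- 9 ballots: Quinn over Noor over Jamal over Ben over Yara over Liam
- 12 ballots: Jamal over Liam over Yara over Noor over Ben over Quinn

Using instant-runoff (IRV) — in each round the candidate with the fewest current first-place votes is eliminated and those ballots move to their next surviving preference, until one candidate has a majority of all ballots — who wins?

Round 1: Liam 11, Ben 10, Jamal 12, Quinn 21, Yara 0, Noor 11. Yara eliminated.
Round 2: Liam 11, Ben 10, Jamal 12, Quinn 21, Noor 11. Ben eliminated.
Round 3: Liam 11, Jamal 12, Quinn 21, Noor 21. Liam eliminated.
Round 4: Jamal 12, Quinn 21, Noor 32. Jamal eliminated.
Round 5: Quinn 21, Noor 44. Noor has a majority (≥33).

Noor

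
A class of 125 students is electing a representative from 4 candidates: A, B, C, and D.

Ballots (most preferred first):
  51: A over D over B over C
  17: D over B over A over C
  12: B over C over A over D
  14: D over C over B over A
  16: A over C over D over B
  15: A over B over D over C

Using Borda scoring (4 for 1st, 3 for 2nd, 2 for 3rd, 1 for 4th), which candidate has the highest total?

A

A: 51×4 + 17×2 + 12×2 + 14×1 + 16×4 + 15×4 = 400
B: 51×2 + 17×3 + 12×4 + 14×2 + 16×1 + 15×3 = 290
C: 51×1 + 17×1 + 12×3 + 14×3 + 16×3 + 15×1 = 209
D: 51×3 + 17×4 + 12×1 + 14×4 + 16×2 + 15×2 = 351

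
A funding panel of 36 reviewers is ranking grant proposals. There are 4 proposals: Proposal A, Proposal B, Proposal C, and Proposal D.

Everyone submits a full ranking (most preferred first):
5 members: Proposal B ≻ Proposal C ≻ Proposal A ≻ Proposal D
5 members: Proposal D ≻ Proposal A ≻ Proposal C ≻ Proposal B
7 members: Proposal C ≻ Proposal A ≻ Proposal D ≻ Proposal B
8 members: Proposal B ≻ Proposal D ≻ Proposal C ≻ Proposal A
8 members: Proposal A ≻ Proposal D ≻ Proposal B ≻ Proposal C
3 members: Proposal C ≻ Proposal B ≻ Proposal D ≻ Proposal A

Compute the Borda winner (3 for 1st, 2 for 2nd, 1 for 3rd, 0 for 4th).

Proposal D

Proposal A: 5×1 + 5×2 + 7×2 + 8×0 + 8×3 + 3×0 = 53
Proposal B: 5×3 + 5×0 + 7×0 + 8×3 + 8×1 + 3×2 = 53
Proposal C: 5×2 + 5×1 + 7×3 + 8×1 + 8×0 + 3×3 = 53
Proposal D: 5×0 + 5×3 + 7×1 + 8×2 + 8×2 + 3×1 = 57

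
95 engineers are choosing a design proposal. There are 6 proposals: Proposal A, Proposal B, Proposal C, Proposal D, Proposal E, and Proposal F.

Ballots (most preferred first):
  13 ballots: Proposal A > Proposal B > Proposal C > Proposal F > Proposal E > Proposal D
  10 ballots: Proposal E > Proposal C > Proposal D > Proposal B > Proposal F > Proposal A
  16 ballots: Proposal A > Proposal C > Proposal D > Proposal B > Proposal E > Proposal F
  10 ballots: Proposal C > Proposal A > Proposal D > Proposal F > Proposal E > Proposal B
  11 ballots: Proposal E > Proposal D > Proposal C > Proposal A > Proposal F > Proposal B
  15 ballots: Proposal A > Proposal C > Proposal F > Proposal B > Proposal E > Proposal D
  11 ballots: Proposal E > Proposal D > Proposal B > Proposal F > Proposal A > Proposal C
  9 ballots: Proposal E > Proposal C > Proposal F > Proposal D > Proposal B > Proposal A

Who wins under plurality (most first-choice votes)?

Proposal A

First-place votes: Proposal A 44, Proposal B 0, Proposal C 10, Proposal D 0, Proposal E 41, Proposal F 0.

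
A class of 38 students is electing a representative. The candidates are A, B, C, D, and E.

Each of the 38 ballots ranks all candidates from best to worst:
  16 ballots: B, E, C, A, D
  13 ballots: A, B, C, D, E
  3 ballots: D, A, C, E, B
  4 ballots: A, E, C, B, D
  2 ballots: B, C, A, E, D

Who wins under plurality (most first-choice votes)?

First-place votes: A 17, B 18, C 0, D 3, E 0.

B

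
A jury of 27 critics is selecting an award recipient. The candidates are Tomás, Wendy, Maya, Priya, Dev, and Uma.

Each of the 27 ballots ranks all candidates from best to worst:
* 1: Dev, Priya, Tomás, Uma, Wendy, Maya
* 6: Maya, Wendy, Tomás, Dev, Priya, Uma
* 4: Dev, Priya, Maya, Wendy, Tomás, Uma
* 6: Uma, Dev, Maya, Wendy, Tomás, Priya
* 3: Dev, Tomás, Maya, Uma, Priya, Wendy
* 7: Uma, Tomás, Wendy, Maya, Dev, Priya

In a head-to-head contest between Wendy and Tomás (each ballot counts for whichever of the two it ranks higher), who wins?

Wendy

Wendy is ranked above Tomás on 16 ballots; Tomás above Wendy on 11.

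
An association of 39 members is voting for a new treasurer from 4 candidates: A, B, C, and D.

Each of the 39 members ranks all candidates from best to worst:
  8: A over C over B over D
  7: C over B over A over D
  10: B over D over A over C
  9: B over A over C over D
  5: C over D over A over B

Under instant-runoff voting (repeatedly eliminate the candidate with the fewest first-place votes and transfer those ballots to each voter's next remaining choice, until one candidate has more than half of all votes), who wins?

C

Round 1: A 8, B 19, C 12, D 0. D eliminated.
Round 2: A 8, B 19, C 12. A eliminated.
Round 3: B 19, C 20. C has a majority (≥20).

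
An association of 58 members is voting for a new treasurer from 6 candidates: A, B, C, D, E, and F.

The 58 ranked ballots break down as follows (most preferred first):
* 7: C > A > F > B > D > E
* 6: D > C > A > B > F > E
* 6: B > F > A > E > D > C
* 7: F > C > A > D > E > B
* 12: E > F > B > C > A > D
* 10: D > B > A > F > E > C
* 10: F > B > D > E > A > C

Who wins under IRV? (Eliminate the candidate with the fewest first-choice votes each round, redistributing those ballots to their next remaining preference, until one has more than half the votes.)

F

Round 1: A 0, B 6, C 7, D 16, E 12, F 17. A eliminated.
Round 2: B 6, C 7, D 16, E 12, F 17. B eliminated.
Round 3: C 7, D 16, E 12, F 23. C eliminated.
Round 4: D 16, E 12, F 30. F has a majority (≥30).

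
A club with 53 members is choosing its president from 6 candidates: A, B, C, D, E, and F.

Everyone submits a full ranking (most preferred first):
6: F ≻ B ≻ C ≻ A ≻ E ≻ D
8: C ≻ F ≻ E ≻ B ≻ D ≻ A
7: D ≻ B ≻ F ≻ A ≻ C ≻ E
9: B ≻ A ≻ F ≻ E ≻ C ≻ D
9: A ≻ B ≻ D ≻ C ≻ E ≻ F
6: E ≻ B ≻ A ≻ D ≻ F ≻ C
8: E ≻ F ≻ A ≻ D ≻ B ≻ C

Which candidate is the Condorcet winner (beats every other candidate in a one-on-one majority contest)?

B

B vs A: 36–17
B vs C: 45–8
B vs D: 38–15
B vs E: 31–22
B vs F: 31–22
B beats every other candidate.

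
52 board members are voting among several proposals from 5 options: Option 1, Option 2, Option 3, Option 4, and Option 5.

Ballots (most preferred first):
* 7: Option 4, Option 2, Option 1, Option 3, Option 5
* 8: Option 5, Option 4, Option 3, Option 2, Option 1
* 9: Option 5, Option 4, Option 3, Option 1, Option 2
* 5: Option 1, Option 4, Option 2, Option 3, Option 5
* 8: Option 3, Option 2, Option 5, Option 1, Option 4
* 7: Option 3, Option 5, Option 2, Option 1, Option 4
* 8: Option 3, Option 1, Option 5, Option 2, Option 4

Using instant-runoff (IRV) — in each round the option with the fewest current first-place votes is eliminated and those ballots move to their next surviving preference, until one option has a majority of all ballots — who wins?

Option 3

Round 1: Option 1 5, Option 2 0, Option 3 23, Option 4 7, Option 5 17. Option 2 eliminated.
Round 2: Option 1 5, Option 3 23, Option 4 7, Option 5 17. Option 1 eliminated.
Round 3: Option 3 23, Option 4 12, Option 5 17. Option 4 eliminated.
Round 4: Option 3 35, Option 5 17. Option 3 has a majority (≥27).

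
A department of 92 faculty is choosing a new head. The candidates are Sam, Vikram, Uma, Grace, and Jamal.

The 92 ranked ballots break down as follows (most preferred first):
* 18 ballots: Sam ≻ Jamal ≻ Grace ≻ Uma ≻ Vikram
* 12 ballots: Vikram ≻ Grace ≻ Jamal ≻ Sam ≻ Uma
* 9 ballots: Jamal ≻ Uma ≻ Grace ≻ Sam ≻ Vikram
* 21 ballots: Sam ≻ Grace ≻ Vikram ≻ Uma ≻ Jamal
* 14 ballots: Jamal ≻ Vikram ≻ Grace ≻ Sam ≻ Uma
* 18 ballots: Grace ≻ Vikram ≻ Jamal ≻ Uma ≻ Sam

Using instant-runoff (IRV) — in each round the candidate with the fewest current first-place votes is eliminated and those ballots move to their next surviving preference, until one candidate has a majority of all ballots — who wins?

Round 1: Sam 39, Vikram 12, Uma 0, Grace 18, Jamal 23. Uma eliminated.
Round 2: Sam 39, Vikram 12, Grace 18, Jamal 23. Vikram eliminated.
Round 3: Sam 39, Grace 30, Jamal 23. Jamal eliminated.
Round 4: Sam 39, Grace 53. Grace has a majority (≥47).

Grace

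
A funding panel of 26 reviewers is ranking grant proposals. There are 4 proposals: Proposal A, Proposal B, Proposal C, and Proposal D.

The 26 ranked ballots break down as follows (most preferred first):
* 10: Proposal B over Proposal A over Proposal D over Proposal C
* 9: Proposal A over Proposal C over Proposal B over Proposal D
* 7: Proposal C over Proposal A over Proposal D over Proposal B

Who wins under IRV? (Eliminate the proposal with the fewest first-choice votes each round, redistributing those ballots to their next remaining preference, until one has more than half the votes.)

Proposal A

Round 1: Proposal A 9, Proposal B 10, Proposal C 7, Proposal D 0. Proposal D eliminated.
Round 2: Proposal A 9, Proposal B 10, Proposal C 7. Proposal C eliminated.
Round 3: Proposal A 16, Proposal B 10. Proposal A has a majority (≥14).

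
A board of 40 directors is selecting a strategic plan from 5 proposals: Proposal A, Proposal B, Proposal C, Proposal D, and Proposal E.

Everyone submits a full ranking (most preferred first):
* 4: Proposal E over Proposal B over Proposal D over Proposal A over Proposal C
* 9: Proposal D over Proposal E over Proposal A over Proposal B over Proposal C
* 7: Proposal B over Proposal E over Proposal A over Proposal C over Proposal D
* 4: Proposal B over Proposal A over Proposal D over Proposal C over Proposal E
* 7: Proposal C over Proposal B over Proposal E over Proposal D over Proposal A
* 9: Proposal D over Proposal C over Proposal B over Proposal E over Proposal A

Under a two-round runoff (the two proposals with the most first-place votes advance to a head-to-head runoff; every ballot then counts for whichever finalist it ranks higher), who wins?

Proposal B

Round 1 first-place votes: Proposal A 0, Proposal B 11, Proposal C 7, Proposal D 18, Proposal E 4. Proposal D and Proposal B advance.
Runoff: Proposal D is ranked above Proposal B on 18 ballots, Proposal B above Proposal D on 22.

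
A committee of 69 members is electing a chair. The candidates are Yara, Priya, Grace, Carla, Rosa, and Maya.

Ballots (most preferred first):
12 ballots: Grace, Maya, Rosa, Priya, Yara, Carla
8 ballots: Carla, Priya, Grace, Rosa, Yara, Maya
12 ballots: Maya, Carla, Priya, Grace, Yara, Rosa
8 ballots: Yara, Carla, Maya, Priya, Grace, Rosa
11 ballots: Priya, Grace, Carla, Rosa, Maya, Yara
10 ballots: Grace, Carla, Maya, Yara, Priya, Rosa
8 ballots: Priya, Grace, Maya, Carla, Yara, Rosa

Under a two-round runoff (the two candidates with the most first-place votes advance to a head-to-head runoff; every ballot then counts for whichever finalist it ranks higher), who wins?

Priya

Round 1 first-place votes: Yara 8, Priya 19, Grace 22, Carla 8, Rosa 0, Maya 12. Grace and Priya advance.
Runoff: Grace is ranked above Priya on 22 ballots, Priya above Grace on 47.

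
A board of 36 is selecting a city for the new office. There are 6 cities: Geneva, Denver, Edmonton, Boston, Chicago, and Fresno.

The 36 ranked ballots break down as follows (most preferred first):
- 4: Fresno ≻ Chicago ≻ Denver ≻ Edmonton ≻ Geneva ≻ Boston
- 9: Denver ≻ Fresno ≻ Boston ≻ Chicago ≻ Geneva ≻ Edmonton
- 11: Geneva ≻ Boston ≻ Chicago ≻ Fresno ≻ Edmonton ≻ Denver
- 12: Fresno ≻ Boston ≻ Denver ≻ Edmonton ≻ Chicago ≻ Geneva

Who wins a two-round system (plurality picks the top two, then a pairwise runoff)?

Fresno

Round 1 first-place votes: Geneva 11, Denver 9, Edmonton 0, Boston 0, Chicago 0, Fresno 16. Fresno and Geneva advance.
Runoff: Fresno is ranked above Geneva on 25 ballots, Geneva above Fresno on 11.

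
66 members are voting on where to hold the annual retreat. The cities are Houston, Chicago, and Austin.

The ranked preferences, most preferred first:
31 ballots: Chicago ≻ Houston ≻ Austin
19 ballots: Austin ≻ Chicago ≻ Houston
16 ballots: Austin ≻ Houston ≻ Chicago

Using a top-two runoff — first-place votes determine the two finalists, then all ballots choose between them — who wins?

Austin

Round 1 first-place votes: Houston 0, Chicago 31, Austin 35. Austin and Chicago advance.
Runoff: Austin is ranked above Chicago on 35 ballots, Chicago above Austin on 31.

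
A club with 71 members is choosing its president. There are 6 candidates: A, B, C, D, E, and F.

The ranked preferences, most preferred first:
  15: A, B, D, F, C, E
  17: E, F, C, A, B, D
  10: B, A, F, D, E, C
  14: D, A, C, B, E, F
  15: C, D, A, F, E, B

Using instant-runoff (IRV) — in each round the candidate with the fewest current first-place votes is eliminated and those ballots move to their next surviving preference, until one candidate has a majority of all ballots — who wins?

Round 1: A 15, B 10, C 15, D 14, E 17, F 0. F eliminated.
Round 2: A 15, B 10, C 15, D 14, E 17. B eliminated.
Round 3: A 25, C 15, D 14, E 17. D eliminated.
Round 4: A 39, C 15, E 17. A has a majority (≥36).

A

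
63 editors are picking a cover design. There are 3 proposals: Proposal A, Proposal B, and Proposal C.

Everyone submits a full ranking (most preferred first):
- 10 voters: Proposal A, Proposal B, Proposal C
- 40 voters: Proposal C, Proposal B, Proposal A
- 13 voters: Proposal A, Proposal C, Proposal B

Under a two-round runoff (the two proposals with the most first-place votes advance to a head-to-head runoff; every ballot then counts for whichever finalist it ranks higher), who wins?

Round 1 first-place votes: Proposal A 23, Proposal B 0, Proposal C 40. Proposal C and Proposal A advance.
Runoff: Proposal C is ranked above Proposal A on 40 ballots, Proposal A above Proposal C on 23.

Proposal C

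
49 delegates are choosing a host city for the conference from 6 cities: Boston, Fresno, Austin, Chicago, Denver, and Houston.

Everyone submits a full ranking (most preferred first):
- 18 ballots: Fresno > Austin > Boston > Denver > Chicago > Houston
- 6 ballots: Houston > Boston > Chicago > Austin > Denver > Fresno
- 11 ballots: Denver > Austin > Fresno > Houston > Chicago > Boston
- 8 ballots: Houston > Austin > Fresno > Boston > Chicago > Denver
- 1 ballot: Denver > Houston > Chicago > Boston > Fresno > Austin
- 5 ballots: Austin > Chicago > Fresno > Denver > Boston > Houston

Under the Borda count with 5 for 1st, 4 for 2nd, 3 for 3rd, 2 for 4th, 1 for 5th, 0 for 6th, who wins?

Boston: 18×3 + 6×4 + 11×0 + 8×2 + 1×2 + 5×1 = 101
Fresno: 18×5 + 6×0 + 11×3 + 8×3 + 1×1 + 5×3 = 163
Austin: 18×4 + 6×2 + 11×4 + 8×4 + 1×0 + 5×5 = 185
Chicago: 18×1 + 6×3 + 11×1 + 8×1 + 1×3 + 5×4 = 78
Denver: 18×2 + 6×1 + 11×5 + 8×0 + 1×5 + 5×2 = 112
Houston: 18×0 + 6×5 + 11×2 + 8×5 + 1×4 + 5×0 = 96

Austin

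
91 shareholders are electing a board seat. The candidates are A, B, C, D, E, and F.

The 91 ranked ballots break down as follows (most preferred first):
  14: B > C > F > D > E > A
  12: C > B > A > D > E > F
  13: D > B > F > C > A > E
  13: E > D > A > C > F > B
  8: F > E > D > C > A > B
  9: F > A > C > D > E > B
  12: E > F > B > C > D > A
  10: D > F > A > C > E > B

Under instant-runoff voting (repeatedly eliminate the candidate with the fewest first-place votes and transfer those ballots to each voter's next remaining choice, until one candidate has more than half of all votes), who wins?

Round 1: A 0, B 14, C 12, D 23, E 25, F 17. A eliminated.
Round 2: B 14, C 12, D 23, E 25, F 17. C eliminated.
Round 3: B 26, D 23, E 25, F 17. F eliminated.
Round 4: B 26, D 32, E 33. B eliminated.
Round 5: D 58, E 33. D has a majority (≥46).

D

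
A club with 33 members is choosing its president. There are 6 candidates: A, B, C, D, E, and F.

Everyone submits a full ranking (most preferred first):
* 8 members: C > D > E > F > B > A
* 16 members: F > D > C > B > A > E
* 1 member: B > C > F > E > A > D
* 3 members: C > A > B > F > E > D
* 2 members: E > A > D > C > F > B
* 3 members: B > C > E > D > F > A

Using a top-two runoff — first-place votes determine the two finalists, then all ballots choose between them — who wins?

Round 1 first-place votes: A 0, B 4, C 11, D 0, E 2, F 16. F and C advance.
Runoff: F is ranked above C on 16 ballots, C above F on 17.

C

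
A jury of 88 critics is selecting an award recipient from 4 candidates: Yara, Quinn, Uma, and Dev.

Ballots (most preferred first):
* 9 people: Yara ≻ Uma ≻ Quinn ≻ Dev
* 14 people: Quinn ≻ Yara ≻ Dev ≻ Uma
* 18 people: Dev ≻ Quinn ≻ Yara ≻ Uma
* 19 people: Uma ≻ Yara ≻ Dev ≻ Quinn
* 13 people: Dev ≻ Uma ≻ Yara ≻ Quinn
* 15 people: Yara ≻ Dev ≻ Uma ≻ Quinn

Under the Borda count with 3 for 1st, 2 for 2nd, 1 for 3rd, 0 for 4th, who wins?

Yara: 9×3 + 14×2 + 18×1 + 19×2 + 13×1 + 15×3 = 169
Quinn: 9×1 + 14×3 + 18×2 + 19×0 + 13×0 + 15×0 = 87
Uma: 9×2 + 14×0 + 18×0 + 19×3 + 13×2 + 15×1 = 116
Dev: 9×0 + 14×1 + 18×3 + 19×1 + 13×3 + 15×2 = 156

Yara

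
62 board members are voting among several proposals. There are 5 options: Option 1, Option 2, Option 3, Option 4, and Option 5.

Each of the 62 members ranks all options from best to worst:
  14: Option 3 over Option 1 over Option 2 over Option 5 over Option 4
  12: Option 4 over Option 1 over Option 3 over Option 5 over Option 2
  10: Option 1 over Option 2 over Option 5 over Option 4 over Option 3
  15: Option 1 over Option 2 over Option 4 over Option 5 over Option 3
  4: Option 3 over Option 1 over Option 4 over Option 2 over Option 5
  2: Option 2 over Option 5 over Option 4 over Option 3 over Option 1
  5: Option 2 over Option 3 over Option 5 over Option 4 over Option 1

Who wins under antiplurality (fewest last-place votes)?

Last-place votes: Option 1 7, Option 2 12, Option 3 25, Option 4 14, Option 5 4.

Option 5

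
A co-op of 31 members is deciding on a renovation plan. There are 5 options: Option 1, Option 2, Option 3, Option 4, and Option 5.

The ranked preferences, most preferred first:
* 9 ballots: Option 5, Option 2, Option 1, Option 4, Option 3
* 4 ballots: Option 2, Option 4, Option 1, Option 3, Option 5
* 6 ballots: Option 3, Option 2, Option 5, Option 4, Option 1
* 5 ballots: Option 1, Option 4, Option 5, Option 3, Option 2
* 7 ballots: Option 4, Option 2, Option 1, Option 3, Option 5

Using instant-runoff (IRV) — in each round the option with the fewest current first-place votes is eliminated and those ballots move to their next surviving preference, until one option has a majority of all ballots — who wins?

Option 4

Round 1: Option 1 5, Option 2 4, Option 3 6, Option 4 7, Option 5 9. Option 2 eliminated.
Round 2: Option 1 5, Option 3 6, Option 4 11, Option 5 9. Option 1 eliminated.
Round 3: Option 3 6, Option 4 16, Option 5 9. Option 4 has a majority (≥16).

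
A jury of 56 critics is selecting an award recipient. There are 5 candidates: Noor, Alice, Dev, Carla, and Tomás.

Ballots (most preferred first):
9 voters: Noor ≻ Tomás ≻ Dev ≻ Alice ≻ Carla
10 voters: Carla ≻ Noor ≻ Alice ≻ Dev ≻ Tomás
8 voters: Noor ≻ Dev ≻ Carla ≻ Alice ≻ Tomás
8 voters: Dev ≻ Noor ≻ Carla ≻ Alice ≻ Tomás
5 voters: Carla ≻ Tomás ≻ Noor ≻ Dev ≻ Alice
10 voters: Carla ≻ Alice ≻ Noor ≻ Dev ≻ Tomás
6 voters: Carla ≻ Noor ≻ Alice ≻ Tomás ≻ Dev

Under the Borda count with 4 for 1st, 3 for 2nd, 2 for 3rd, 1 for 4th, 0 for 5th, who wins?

Noor: 9×4 + 10×3 + 8×4 + 8×3 + 5×2 + 10×2 + 6×3 = 170
Alice: 9×1 + 10×2 + 8×1 + 8×1 + 5×0 + 10×3 + 6×2 = 87
Dev: 9×2 + 10×1 + 8×3 + 8×4 + 5×1 + 10×1 + 6×0 = 99
Carla: 9×0 + 10×4 + 8×2 + 8×2 + 5×4 + 10×4 + 6×4 = 156
Tomás: 9×3 + 10×0 + 8×0 + 8×0 + 5×3 + 10×0 + 6×1 = 48

Noor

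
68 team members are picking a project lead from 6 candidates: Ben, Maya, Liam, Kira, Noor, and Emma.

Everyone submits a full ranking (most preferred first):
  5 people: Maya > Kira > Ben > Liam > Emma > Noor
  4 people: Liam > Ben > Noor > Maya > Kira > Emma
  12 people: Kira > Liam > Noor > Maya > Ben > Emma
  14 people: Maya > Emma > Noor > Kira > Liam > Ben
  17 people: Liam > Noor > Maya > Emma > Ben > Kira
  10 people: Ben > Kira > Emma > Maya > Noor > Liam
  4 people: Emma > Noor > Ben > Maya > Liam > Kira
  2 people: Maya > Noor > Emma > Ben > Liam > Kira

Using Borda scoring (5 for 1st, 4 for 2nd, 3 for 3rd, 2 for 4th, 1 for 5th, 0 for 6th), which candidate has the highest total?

Ben: 5×3 + 4×4 + 12×1 + 14×0 + 17×1 + 10×5 + 4×3 + 2×2 = 126
Maya: 5×5 + 4×2 + 12×2 + 14×5 + 17×3 + 10×2 + 4×2 + 2×5 = 216
Liam: 5×2 + 4×5 + 12×4 + 14×1 + 17×5 + 10×0 + 4×1 + 2×1 = 183
Kira: 5×4 + 4×1 + 12×5 + 14×2 + 17×0 + 10×4 + 4×0 + 2×0 = 152
Noor: 5×0 + 4×3 + 12×3 + 14×3 + 17×4 + 10×1 + 4×4 + 2×4 = 192
Emma: 5×1 + 4×0 + 12×0 + 14×4 + 17×2 + 10×3 + 4×5 + 2×3 = 151

Maya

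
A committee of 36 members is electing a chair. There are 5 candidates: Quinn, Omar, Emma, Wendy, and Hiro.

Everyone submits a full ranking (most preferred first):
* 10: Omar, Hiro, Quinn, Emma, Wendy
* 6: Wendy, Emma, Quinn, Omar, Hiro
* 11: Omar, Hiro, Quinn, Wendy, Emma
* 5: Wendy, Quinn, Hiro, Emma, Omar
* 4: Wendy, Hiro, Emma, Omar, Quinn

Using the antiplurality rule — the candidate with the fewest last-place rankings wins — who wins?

Quinn

Last-place votes: Quinn 4, Omar 5, Emma 11, Wendy 10, Hiro 6.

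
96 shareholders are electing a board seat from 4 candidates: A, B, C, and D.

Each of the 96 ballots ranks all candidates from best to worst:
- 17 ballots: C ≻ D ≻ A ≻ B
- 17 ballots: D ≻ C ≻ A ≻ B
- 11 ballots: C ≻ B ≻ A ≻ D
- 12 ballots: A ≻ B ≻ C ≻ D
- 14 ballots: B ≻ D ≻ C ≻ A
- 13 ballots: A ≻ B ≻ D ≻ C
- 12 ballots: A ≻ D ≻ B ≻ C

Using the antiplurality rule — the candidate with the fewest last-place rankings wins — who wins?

A

Last-place votes: A 14, B 34, C 25, D 23.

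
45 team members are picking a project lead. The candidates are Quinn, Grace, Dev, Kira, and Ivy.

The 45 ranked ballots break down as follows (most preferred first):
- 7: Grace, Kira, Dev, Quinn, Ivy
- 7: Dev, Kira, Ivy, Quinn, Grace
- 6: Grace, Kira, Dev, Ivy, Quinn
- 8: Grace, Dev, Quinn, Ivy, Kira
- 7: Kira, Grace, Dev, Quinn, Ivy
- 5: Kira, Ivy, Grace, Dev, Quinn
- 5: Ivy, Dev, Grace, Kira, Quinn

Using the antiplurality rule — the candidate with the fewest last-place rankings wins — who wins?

Dev

Last-place votes: Quinn 16, Grace 7, Dev 0, Kira 8, Ivy 14.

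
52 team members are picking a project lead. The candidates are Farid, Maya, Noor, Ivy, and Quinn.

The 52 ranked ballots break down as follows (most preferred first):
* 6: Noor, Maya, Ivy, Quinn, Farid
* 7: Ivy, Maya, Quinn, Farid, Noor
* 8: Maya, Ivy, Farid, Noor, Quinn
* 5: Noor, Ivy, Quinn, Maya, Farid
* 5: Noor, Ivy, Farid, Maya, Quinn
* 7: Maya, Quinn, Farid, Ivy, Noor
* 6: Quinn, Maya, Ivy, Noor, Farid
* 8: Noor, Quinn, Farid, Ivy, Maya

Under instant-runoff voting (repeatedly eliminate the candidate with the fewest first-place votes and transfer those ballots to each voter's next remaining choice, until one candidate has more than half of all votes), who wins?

Maya

Round 1: Farid 0, Maya 15, Noor 24, Ivy 7, Quinn 6. Farid eliminated.
Round 2: Maya 15, Noor 24, Ivy 7, Quinn 6. Quinn eliminated.
Round 3: Maya 21, Noor 24, Ivy 7. Ivy eliminated.
Round 4: Maya 28, Noor 24. Maya has a majority (≥27).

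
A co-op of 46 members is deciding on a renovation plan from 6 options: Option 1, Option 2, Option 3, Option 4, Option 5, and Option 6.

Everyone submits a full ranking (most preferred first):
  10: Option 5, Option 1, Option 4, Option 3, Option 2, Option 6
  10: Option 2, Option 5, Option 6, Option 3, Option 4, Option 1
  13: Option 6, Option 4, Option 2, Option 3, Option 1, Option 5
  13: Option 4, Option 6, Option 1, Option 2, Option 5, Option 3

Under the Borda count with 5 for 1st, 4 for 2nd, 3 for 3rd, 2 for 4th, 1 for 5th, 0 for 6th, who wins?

Option 1: 10×4 + 10×0 + 13×1 + 13×3 = 92
Option 2: 10×1 + 10×5 + 13×3 + 13×2 = 125
Option 3: 10×2 + 10×2 + 13×2 + 13×0 = 66
Option 4: 10×3 + 10×1 + 13×4 + 13×5 = 157
Option 5: 10×5 + 10×4 + 13×0 + 13×1 = 103
Option 6: 10×0 + 10×3 + 13×5 + 13×4 = 147

Option 4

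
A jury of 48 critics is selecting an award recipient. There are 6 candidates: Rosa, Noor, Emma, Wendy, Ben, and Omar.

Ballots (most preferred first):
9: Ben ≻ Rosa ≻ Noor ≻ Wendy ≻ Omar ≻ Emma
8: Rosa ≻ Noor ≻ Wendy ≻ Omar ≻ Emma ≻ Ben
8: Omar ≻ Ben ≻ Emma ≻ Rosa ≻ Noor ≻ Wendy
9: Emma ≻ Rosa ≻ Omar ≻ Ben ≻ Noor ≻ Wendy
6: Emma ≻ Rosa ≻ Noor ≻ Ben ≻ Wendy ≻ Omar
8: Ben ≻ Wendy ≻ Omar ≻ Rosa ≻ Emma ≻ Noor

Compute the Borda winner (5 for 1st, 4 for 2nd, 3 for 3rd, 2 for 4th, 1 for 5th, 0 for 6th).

Rosa: 9×4 + 8×5 + 8×2 + 9×4 + 6×4 + 8×2 = 168
Noor: 9×3 + 8×4 + 8×1 + 9×1 + 6×3 + 8×0 = 94
Emma: 9×0 + 8×1 + 8×3 + 9×5 + 6×5 + 8×1 = 115
Wendy: 9×2 + 8×3 + 8×0 + 9×0 + 6×1 + 8×4 = 80
Ben: 9×5 + 8×0 + 8×4 + 9×2 + 6×2 + 8×5 = 147
Omar: 9×1 + 8×2 + 8×5 + 9×3 + 6×0 + 8×3 = 116

Rosa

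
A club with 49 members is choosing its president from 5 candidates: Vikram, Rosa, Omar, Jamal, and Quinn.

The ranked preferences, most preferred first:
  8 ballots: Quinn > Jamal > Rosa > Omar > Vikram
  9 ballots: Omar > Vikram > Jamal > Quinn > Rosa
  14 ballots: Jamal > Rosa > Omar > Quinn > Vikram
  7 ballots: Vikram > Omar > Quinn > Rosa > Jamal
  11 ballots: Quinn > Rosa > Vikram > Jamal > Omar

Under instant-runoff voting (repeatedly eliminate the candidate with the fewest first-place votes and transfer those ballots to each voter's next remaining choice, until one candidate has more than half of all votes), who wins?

Round 1: Vikram 7, Rosa 0, Omar 9, Jamal 14, Quinn 19. Rosa eliminated.
Round 2: Vikram 7, Omar 9, Jamal 14, Quinn 19. Vikram eliminated.
Round 3: Omar 16, Jamal 14, Quinn 19. Jamal eliminated.
Round 4: Omar 30, Quinn 19. Omar has a majority (≥25).

Omar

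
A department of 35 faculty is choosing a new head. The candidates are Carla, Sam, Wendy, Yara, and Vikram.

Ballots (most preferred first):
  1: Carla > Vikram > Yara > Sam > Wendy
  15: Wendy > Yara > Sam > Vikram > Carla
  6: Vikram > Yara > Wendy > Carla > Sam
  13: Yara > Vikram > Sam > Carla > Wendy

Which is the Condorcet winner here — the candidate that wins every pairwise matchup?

Yara vs Carla: 34–1
Yara vs Sam: 35–0
Yara vs Wendy: 20–15
Yara vs Vikram: 28–7
Yara beats every other candidate.

Yara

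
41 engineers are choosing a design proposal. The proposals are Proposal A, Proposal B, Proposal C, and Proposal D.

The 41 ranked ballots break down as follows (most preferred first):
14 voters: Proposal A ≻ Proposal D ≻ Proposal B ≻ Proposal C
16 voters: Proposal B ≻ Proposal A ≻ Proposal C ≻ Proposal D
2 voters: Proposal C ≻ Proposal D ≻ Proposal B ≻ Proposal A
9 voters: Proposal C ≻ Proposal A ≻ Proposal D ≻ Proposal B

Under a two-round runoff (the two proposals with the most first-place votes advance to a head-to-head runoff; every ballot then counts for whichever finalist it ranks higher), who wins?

Proposal A

Round 1 first-place votes: Proposal A 14, Proposal B 16, Proposal C 11, Proposal D 0. Proposal B and Proposal A advance.
Runoff: Proposal B is ranked above Proposal A on 18 ballots, Proposal A above Proposal B on 23.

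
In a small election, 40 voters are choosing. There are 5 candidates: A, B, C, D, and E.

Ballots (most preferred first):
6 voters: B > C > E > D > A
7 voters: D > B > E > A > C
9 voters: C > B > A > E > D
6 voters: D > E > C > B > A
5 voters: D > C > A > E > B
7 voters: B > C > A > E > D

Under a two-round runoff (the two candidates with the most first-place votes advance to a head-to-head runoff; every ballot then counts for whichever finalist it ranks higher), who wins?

B

Round 1 first-place votes: A 0, B 13, C 9, D 18, E 0. D and B advance.
Runoff: D is ranked above B on 18 ballots, B above D on 22.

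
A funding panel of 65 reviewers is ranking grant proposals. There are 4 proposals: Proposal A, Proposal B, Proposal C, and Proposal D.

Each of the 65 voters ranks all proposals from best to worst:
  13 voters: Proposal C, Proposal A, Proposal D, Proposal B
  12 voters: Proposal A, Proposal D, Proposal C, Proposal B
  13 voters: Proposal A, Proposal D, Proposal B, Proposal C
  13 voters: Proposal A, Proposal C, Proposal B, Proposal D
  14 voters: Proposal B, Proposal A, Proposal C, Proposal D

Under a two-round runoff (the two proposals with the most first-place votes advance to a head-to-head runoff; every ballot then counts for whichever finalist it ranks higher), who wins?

Round 1 first-place votes: Proposal A 38, Proposal B 14, Proposal C 13, Proposal D 0. Proposal A and Proposal B advance.
Runoff: Proposal A is ranked above Proposal B on 51 ballots, Proposal B above Proposal A on 14.

Proposal A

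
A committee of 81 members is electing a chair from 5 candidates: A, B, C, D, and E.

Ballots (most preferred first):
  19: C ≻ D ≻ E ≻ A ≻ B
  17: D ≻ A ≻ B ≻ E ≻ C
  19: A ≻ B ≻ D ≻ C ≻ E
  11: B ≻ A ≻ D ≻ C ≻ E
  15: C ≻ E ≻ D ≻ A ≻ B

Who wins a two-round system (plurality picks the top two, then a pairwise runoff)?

Round 1 first-place votes: A 19, B 11, C 34, D 17, E 0. C and A advance.
Runoff: C is ranked above A on 34 ballots, A above C on 47.

A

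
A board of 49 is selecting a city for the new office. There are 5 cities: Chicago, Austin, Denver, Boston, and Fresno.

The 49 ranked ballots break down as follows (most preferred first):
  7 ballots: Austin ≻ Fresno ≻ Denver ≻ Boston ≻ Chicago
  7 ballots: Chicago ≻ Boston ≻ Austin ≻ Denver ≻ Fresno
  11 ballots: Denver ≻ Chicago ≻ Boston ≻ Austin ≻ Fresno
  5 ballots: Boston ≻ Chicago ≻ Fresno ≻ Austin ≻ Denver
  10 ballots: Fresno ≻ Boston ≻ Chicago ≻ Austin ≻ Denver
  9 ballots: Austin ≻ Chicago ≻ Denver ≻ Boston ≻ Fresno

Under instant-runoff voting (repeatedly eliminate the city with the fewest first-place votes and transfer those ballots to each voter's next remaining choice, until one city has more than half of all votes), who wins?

Chicago

Round 1: Chicago 7, Austin 16, Denver 11, Boston 5, Fresno 10. Boston eliminated.
Round 2: Chicago 12, Austin 16, Denver 11, Fresno 10. Fresno eliminated.
Round 3: Chicago 22, Austin 16, Denver 11. Denver eliminated.
Round 4: Chicago 33, Austin 16. Chicago has a majority (≥25).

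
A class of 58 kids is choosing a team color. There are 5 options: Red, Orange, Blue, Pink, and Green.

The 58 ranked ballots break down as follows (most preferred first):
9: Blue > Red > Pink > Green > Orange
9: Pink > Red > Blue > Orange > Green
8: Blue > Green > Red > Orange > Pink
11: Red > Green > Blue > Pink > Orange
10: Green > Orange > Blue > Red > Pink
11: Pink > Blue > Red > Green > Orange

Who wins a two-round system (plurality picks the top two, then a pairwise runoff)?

Round 1 first-place votes: Red 11, Orange 0, Blue 17, Pink 20, Green 10. Pink and Blue advance.
Runoff: Pink is ranked above Blue on 20 ballots, Blue above Pink on 38.

Blue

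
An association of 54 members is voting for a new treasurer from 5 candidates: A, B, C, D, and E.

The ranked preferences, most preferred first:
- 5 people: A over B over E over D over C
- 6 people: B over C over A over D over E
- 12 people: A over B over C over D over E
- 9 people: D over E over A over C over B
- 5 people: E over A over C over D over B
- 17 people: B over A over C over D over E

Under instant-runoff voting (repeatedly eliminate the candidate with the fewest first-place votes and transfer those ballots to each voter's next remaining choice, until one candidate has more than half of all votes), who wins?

A

Round 1: A 17, B 23, C 0, D 9, E 5. C eliminated.
Round 2: A 17, B 23, D 9, E 5. E eliminated.
Round 3: A 22, B 23, D 9. D eliminated.
Round 4: A 31, B 23. A has a majority (≥28).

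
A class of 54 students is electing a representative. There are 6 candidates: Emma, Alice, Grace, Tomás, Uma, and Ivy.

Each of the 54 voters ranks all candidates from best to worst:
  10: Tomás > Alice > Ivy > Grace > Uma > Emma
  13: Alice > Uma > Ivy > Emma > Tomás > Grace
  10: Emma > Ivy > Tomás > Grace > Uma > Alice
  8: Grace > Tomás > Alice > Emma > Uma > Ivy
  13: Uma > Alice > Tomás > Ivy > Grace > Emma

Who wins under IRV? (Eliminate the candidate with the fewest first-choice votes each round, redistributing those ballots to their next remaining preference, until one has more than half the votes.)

Round 1: Emma 10, Alice 13, Grace 8, Tomás 10, Uma 13, Ivy 0. Ivy eliminated.
Round 2: Emma 10, Alice 13, Grace 8, Tomás 10, Uma 13. Grace eliminated.
Round 3: Emma 10, Alice 13, Tomás 18, Uma 13. Emma eliminated.
Round 4: Alice 13, Tomás 28, Uma 13. Tomás has a majority (≥28).

Tomás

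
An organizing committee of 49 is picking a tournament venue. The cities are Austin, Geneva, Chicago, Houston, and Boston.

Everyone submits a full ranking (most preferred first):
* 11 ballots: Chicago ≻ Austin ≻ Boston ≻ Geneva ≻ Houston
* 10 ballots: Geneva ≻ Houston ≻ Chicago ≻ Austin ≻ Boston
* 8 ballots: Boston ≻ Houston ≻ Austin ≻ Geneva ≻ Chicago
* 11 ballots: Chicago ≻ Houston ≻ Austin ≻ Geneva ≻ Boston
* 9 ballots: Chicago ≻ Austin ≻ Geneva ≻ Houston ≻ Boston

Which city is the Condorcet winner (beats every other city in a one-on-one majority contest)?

Chicago

Chicago vs Austin: 41–8
Chicago vs Geneva: 31–18
Chicago vs Houston: 31–18
Chicago vs Boston: 41–8
Chicago beats every other city.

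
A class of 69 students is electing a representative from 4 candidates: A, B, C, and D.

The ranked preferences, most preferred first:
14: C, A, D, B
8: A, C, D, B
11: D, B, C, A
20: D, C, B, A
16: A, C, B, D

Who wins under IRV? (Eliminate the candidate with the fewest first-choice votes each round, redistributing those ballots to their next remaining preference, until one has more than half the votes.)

Round 1: A 24, B 0, C 14, D 31. B eliminated.
Round 2: A 24, C 14, D 31. C eliminated.
Round 3: A 38, D 31. A has a majority (≥35).

A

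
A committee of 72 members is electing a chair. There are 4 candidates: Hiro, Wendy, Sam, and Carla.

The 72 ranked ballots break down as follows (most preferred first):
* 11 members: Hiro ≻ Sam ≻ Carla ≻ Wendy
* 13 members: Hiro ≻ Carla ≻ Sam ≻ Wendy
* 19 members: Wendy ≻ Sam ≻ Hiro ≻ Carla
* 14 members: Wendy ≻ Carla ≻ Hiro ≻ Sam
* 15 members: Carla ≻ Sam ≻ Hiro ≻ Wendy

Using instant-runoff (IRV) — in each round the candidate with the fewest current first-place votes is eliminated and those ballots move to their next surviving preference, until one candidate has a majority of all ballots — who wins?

Round 1: Hiro 24, Wendy 33, Sam 0, Carla 15. Sam eliminated.
Round 2: Hiro 24, Wendy 33, Carla 15. Carla eliminated.
Round 3: Hiro 39, Wendy 33. Hiro has a majority (≥37).

Hiro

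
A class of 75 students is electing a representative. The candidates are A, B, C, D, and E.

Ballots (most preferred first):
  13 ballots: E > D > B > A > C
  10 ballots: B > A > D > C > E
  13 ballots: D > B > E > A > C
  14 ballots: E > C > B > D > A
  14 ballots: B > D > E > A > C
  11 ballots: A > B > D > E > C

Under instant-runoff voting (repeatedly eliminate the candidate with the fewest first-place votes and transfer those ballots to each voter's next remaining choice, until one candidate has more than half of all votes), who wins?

Round 1: A 11, B 24, C 0, D 13, E 27. C eliminated.
Round 2: A 11, B 24, D 13, E 27. A eliminated.
Round 3: B 35, D 13, E 27. D eliminated.
Round 4: B 48, E 27. B has a majority (≥38).

B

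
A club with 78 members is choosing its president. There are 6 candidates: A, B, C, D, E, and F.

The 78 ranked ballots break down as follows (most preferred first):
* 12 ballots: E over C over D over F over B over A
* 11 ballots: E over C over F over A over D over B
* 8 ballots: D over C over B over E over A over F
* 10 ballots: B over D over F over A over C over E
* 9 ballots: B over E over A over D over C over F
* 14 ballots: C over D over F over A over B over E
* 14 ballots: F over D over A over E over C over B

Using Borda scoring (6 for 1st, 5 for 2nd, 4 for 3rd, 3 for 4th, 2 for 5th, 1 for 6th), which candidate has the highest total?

A: 12×1 + 11×3 + 8×2 + 10×3 + 9×4 + 14×3 + 14×4 = 225
B: 12×2 + 11×1 + 8×4 + 10×6 + 9×6 + 14×2 + 14×1 = 223
C: 12×5 + 11×5 + 8×5 + 10×2 + 9×2 + 14×6 + 14×2 = 305
D: 12×4 + 11×2 + 8×6 + 10×5 + 9×3 + 14×5 + 14×5 = 335
E: 12×6 + 11×6 + 8×3 + 10×1 + 9×5 + 14×1 + 14×3 = 273
F: 12×3 + 11×4 + 8×1 + 10×4 + 9×1 + 14×4 + 14×6 = 277

D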